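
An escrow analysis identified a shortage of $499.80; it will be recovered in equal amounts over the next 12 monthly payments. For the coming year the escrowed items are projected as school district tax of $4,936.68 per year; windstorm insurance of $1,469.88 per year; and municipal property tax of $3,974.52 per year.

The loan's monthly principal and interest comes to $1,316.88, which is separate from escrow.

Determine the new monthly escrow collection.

$906.74

School district tax — $4,936.68 annually
Windstorm insurance — $1,469.88 annually
Municipal property tax — $3,974.52 annually
Yearly total = $4,936.68 + $1,469.88 + $3,974.52 = $10,381.08
Base monthly escrow = $10,381.08 / 12 = $865.09
Shortage per month = $499.80 / 12 = $41.65
New monthly escrow = $865.09 + $41.65 = $906.74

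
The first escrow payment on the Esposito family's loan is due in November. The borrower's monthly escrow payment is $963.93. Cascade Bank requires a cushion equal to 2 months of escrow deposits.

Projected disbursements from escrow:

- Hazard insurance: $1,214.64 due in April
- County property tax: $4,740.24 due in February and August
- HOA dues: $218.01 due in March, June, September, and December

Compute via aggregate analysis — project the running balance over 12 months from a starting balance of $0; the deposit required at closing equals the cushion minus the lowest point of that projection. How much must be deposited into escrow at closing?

Cushion = 2 × $963.93 = $1,927.86
Trial balance (start $0, +$963.93 each month, − disbursements):
  Nov: +$963.93 → $963.93
  Dec: +$963.93 − $218.01 → $1,709.85
  Jan: +$963.93 → $2,673.78
  Feb: +$963.93 − $4,740.24 → -$1,102.53
  Mar: +$963.93 − $218.01 → -$356.61
  Apr: +$963.93 − $1,214.64 → -$607.32
  May: +$963.93 → $356.61
  Jun: +$963.93 − $218.01 → $1,102.53
  Jul: +$963.93 → $2,066.46
  Aug: +$963.93 − $4,740.24 → -$1,709.85
  Sep: +$963.93 − $218.01 → -$963.93
  Oct: +$963.93 → $0.00
Lowest trial balance = -$1,709.85 (Aug)
Initial deposit = cushion − low point = $1,927.86 − (-$1,709.85) = $3,637.71

$3,637.71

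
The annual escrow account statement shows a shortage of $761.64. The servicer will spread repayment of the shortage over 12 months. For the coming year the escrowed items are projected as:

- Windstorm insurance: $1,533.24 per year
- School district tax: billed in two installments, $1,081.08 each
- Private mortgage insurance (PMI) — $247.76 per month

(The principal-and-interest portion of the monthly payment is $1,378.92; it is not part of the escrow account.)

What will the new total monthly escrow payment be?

$619.18

Windstorm insurance: $1,533.24
School district tax: $1,081.08 × 2 = $2,162.16
Private mortgage insurance (PMI): $247.76 × 12 = $2,973.12
Total annual escrow = $6,668.52
Monthly = $6,668.52 ÷ 12 = $555.71
Shortage per month = $761.64 / 12 = $63.47
Adjusted monthly = $555.71 + $63.47 = $619.18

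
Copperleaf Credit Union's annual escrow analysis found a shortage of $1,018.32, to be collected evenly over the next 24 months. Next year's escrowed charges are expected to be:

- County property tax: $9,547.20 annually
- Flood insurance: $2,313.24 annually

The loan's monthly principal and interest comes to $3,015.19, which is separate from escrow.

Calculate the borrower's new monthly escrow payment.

County property tax = $9,547.20
Flood insurance = $2,313.24
Combined annual = $9,547.20 + $2,313.24 = $11,860.44
Base monthly escrow = $11,860.44 ÷ 12 = $988.37
Monthly shortage recovery: $1,018.32 ÷ 24 = $42.43
New monthly escrow = $988.37 + $42.43 = $1,030.80

$1,030.80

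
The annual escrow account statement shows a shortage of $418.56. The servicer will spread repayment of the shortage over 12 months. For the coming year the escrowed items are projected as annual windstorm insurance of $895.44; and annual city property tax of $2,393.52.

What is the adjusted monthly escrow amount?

$308.96

Windstorm insurance: $895.44 annually
City property tax: $2,393.52 annually
Combined annual = $3,288.96
Monthly escrow = $3,288.96 / 12 = $274.08
Shortage spread = $418.56 ÷ 12 = $34.88/mo
Adjusted monthly = $274.08 + $34.88 = $308.96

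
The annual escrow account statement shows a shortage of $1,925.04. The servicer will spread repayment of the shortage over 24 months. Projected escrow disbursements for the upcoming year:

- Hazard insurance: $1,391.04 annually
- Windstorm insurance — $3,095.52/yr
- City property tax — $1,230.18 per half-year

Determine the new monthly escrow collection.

Hazard insurance = $1,391.04/yr
Windstorm insurance = $3,095.52/yr
City property tax = $1,230.18 × 2 = $2,460.36/yr
Total annual escrow = $1,391.04 + $3,095.52 + $2,460.36 = $6,946.92
Per month = $6,946.92 / 12 = $578.91
Shortage per month = $1,925.04 ÷ 24 = $80.21
New monthly escrow = $578.91 + $80.21 = $659.12

$659.12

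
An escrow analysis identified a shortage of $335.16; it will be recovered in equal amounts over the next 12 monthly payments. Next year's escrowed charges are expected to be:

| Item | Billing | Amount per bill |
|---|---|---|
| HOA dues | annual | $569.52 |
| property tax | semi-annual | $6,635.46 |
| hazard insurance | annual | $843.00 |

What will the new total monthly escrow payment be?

$1,251.55

HOA dues: $569.52/yr
Property tax: $6,635.46 × 2 = $13,270.92/yr
Hazard insurance: $843.00/yr
Yearly total = $14,683.44
Monthly = $14,683.44 ÷ 12 = $1,223.62
Monthly shortage recovery: $335.16 / 12 = $27.93
Adjusted monthly = $1,223.62 + $27.93 = $1,251.55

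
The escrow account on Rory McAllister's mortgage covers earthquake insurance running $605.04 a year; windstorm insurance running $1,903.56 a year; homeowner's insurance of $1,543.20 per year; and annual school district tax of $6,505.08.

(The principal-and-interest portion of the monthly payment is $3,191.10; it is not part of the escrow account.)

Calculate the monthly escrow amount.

$879.74

Earthquake insurance = $605.04
Windstorm insurance = $1,903.56
Homeowner's insurance = $1,543.20
School district tax = $6,505.08
Annual escrow total = $10,556.88
Per month = $10,556.88 / 12 = $879.74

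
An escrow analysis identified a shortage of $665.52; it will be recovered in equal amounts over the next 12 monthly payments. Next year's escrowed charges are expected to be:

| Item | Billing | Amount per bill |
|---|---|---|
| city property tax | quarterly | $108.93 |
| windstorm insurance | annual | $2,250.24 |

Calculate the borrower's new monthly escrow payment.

$279.29

City property tax = $108.93 × 4 = $435.72 annually
Windstorm insurance = $2,250.24 annually
Annual escrow total = $435.72 + $2,250.24 = $2,685.96
Base monthly escrow = $2,685.96 ÷ 12 = $223.83
Shortage spread = $665.52 ÷ 12 = $55.46/mo
New monthly escrow = $223.83 + $55.46 = $279.29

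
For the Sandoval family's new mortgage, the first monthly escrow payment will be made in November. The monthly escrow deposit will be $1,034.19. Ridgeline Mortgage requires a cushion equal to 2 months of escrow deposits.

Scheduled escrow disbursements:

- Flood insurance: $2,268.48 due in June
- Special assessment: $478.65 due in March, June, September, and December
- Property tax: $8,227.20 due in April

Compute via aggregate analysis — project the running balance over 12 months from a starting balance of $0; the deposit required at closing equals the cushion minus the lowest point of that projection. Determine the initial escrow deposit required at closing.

Cushion = 2 × $1,034.19 = $2,068.38
Trial balance (start $0, +$1,034.19 each month, − disbursements):
  Nov: +$1,034.19 → $1,034.19
  Dec: +$1,034.19 − $478.65 → $1,589.73
  Jan: +$1,034.19 → $2,623.92
  Feb: +$1,034.19 → $3,658.11
  Mar: +$1,034.19 − $478.65 → $4,213.65
  Apr: +$1,034.19 − $8,227.20 → -$2,979.36
  May: +$1,034.19 → -$1,945.17
  Jun: +$1,034.19 − $2,747.13 → -$3,658.11
  Jul: +$1,034.19 → -$2,623.92
  Aug: +$1,034.19 → -$1,589.73
  Sep: +$1,034.19 − $478.65 → -$1,034.19
  Oct: +$1,034.19 → $0.00
Lowest trial balance = -$3,658.11 (Jun)
Initial deposit = cushion − low point = $2,068.38 − (-$3,658.11) = $5,726.49

$5,726.49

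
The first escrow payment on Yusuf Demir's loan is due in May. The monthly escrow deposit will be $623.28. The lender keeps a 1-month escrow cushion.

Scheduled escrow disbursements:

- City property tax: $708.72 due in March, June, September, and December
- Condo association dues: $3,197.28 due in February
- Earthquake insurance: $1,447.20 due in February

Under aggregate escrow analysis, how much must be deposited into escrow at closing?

$1,246.56

Cushion = 1 × $623.28 = $623.28
Trial balance (start $0, +$623.28 each month, − disbursements):
  May: +$623.28 → $623.28
  Jun: +$623.28 − $708.72 → $537.84
  Jul: +$623.28 → $1,161.12
  Aug: +$623.28 → $1,784.40
  Sep: +$623.28 − $708.72 → $1,698.96
  Oct: +$623.28 → $2,322.24
  Nov: +$623.28 → $2,945.52
  Dec: +$623.28 − $708.72 → $2,860.08
  Jan: +$623.28 → $3,483.36
  Feb: +$623.28 − $4,644.48 → -$537.84
  Mar: +$623.28 − $708.72 → -$623.28
  Apr: +$623.28 → $0.00
Lowest trial balance = -$623.28 (Mar)
Initial deposit = cushion − low point = $623.28 − (-$623.28) = $1,246.56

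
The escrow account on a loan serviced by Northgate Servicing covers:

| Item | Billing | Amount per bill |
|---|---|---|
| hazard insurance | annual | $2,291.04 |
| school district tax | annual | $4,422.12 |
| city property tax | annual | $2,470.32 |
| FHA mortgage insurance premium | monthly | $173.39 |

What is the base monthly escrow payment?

$938.68

Hazard insurance = $2,291.04 annually
School district tax = $4,422.12 annually
City property tax = $2,470.32 annually
FHA mortgage insurance premium = $173.39 × 12 = $2,080.68 annually
Total annual escrow = $11,264.16
Per month = $11,264.16 / 12 = $938.68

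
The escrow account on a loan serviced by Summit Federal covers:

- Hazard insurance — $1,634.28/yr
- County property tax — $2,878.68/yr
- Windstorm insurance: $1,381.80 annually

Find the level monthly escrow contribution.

Hazard insurance: $1,634.28 per year
County property tax: $2,878.68 per year
Windstorm insurance: $1,381.80 per year
Annual escrow total = $5,894.76
Monthly escrow = $5,894.76 / 12 = $491.23

$491.23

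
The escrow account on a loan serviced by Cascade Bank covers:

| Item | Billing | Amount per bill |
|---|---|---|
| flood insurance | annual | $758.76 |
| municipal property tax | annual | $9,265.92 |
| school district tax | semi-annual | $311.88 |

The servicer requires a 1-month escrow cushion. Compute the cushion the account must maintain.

$887.37

Flood insurance = $758.76/yr
Municipal property tax = $9,265.92/yr
School district tax = $311.88 × 2 = $623.76/yr
Yearly total = $758.76 + $9,265.92 + $623.76 = $10,648.44
Monthly escrow = $10,648.44 / 12 = $887.37
Reserve = 1 × $887.37 = $887.37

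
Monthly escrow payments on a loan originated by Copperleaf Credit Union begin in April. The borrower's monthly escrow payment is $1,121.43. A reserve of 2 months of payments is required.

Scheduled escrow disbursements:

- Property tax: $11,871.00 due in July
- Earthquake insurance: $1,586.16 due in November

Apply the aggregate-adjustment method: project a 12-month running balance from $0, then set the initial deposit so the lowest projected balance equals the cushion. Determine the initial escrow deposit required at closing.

$9,628.14

Cushion = 2 × $1,121.43 = $2,242.86
Trial balance (start $0, +$1,121.43 each month, − disbursements):
  Apr: +$1,121.43 → $1,121.43
  May: +$1,121.43 → $2,242.86
  Jun: +$1,121.43 → $3,364.29
  Jul: +$1,121.43 − $11,871.00 → -$7,385.28
  Aug: +$1,121.43 → -$6,263.85
  Sep: +$1,121.43 → -$5,142.42
  Oct: +$1,121.43 → -$4,020.99
  Nov: +$1,121.43 − $1,586.16 → -$4,485.72
  Dec: +$1,121.43 → -$3,364.29
  Jan: +$1,121.43 → -$2,242.86
  Feb: +$1,121.43 → -$1,121.43
  Mar: +$1,121.43 → $0.00
Lowest trial balance = -$7,385.28 (Jul)
Initial deposit = cushion − low point = $2,242.86 − (-$7,385.28) = $9,628.14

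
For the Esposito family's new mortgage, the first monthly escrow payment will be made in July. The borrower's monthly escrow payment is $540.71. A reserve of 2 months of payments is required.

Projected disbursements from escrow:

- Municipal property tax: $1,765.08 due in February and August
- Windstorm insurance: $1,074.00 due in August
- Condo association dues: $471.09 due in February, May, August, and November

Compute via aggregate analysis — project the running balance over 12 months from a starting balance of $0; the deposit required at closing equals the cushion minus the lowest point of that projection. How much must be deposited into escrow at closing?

Cushion = 2 × $540.71 = $1,081.42
Trial balance (start $0, +$540.71 each month, − disbursements):
  Jul: +$540.71 → $540.71
  Aug: +$540.71 − $3,310.17 → -$2,228.75
  Sep: +$540.71 → -$1,688.04
  Oct: +$540.71 → -$1,147.33
  Nov: +$540.71 − $471.09 → -$1,077.71
  Dec: +$540.71 → -$537.00
  Jan: +$540.71 → $3.71
  Feb: +$540.71 − $2,236.17 → -$1,691.75
  Mar: +$540.71 → -$1,151.04
  Apr: +$540.71 → -$610.33
  May: +$540.71 − $471.09 → -$540.71
  Jun: +$540.71 → $0.00
Lowest trial balance = -$2,228.75 (Aug)
Initial deposit = cushion − low point = $1,081.42 − (-$2,228.75) = $3,310.17

$3,310.17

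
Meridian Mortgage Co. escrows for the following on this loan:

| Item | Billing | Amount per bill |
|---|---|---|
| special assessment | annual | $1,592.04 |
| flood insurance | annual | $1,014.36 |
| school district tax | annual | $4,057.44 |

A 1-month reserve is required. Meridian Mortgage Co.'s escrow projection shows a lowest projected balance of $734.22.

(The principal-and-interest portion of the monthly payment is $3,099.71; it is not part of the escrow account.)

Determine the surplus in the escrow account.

Special assessment = $1,592.04/yr
Flood insurance = $1,014.36/yr
School district tax = $4,057.44/yr
Combined annual = $6,663.84
Monthly = $6,663.84 / 12 = $555.32
Required cushion = 1 × $555.32 = $555.32
Excess over cushion: $734.22 − $555.32 = $178.90

$178.90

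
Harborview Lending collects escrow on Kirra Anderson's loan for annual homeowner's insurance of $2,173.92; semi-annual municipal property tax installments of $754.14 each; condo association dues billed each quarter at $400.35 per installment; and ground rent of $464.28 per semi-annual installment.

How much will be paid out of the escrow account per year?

Homeowner's insurance: $2,173.92 annually
Municipal property tax: $754.14 × 2 = $1,508.28 annually
Condo association dues: $400.35 × 4 = $1,601.40 annually
Ground rent: $464.28 × 2 = $928.56 annually
Annual escrow total = $2,173.92 + $1,508.28 + $1,601.40 + $928.56 = $6,212.16

$6,212.16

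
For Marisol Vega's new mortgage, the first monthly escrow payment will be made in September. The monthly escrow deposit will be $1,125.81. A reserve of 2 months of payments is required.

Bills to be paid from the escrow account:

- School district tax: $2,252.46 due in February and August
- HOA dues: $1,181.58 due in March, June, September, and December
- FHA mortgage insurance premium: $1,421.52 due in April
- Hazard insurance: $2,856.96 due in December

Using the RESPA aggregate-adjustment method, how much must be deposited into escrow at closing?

Cushion = 2 × $1,125.81 = $2,251.62
Trial balance (start $0, +$1,125.81 each month, − disbursements):
  Sep: +$1,125.81 − $1,181.58 → -$55.77
  Oct: +$1,125.81 → $1,070.04
  Nov: +$1,125.81 → $2,195.85
  Dec: +$1,125.81 − $4,038.54 → -$716.88
  Jan: +$1,125.81 → $408.93
  Feb: +$1,125.81 − $2,252.46 → -$717.72
  Mar: +$1,125.81 − $1,181.58 → -$773.49
  Apr: +$1,125.81 − $1,421.52 → -$1,069.20
  May: +$1,125.81 → $56.61
  Jun: +$1,125.81 − $1,181.58 → $0.84
  Jul: +$1,125.81 → $1,126.65
  Aug: +$1,125.81 − $2,252.46 → $0.00
Lowest trial balance = -$1,069.20 (Apr)
Initial deposit = cushion − low point = $2,251.62 − (-$1,069.20) = $3,320.82

$3,320.82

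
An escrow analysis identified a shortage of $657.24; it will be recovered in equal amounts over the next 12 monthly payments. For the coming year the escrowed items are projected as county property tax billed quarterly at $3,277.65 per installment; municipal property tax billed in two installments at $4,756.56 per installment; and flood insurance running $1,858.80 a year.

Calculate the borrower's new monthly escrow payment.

County property tax — $3,277.65 × 4 = $13,110.60 annually
Municipal property tax — $4,756.56 × 2 = $9,513.12 annually
Flood insurance — $1,858.80 annually
Total annual escrow = $13,110.60 + $9,513.12 + $1,858.80 = $24,482.52
Monthly escrow = $24,482.52 ÷ 12 = $2,040.21
Shortage per month = $657.24 ÷ 12 = $54.77
Adjusted monthly = $2,040.21 + $54.77 = $2,094.98

$2,094.98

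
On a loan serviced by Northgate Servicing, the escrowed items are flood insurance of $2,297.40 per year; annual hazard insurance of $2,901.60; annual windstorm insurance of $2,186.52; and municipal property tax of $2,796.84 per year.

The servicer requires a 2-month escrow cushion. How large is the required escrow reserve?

$1,697.06

Flood insurance = $2,297.40
Hazard insurance = $2,901.60
Windstorm insurance = $2,186.52
Municipal property tax = $2,796.84
Total annual escrow = $2,297.40 + $2,901.60 + $2,186.52 + $2,796.84 = $10,182.36
Monthly = $10,182.36 ÷ 12 = $848.53
Required cushion = 2 × $848.53 = $1,697.06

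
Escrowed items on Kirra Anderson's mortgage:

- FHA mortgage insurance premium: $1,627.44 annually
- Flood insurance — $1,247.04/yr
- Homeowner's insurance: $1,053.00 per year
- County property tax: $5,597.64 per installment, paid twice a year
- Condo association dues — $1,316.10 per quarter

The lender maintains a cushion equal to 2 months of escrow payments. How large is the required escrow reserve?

$3,397.86

FHA mortgage insurance premium = $1,627.44
Flood insurance = $1,247.04
Homeowner's insurance = $1,053.00
County property tax = $5,597.64 × 2 = $11,195.28
Condo association dues = $1,316.10 × 4 = $5,264.40
Total annual escrow = $20,387.16
Monthly escrow = $20,387.16 ÷ 12 = $1,698.93
Required cushion = 2 × $1,698.93 = $3,397.86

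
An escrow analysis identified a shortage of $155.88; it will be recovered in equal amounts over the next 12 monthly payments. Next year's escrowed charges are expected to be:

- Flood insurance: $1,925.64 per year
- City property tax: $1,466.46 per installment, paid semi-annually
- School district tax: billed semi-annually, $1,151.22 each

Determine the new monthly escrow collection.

Flood insurance: $1,925.64
City property tax: $1,466.46 × 2 = $2,932.92
School district tax: $1,151.22 × 2 = $2,302.44
Yearly total = $1,925.64 + $2,932.92 + $2,302.44 = $7,161.00
Monthly escrow = $7,161.00 / 12 = $596.75
Shortage per month = $155.88 / 12 = $12.99
New monthly escrow = $596.75 + $12.99 = $609.74

$609.74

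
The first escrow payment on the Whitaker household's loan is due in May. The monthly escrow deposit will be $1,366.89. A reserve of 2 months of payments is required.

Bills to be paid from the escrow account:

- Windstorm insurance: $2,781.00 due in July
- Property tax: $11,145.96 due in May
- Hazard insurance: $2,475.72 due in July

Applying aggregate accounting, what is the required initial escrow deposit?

Cushion = 2 × $1,366.89 = $2,733.78
Trial balance (start $0, +$1,366.89 each month, − disbursements):
  May: +$1,366.89 − $11,145.96 → -$9,779.07
  Jun: +$1,366.89 → -$8,412.18
  Jul: +$1,366.89 − $5,256.72 → -$12,302.01
  Aug: +$1,366.89 → -$10,935.12
  Sep: +$1,366.89 → -$9,568.23
  Oct: +$1,366.89 → -$8,201.34
  Nov: +$1,366.89 → -$6,834.45
  Dec: +$1,366.89 → -$5,467.56
  Jan: +$1,366.89 → -$4,100.67
  Feb: +$1,366.89 → -$2,733.78
  Mar: +$1,366.89 → -$1,366.89
  Apr: +$1,366.89 → $0.00
Lowest trial balance = -$12,302.01 (Jul)
Initial deposit = cushion − low point = $2,733.78 − (-$12,302.01) = $15,035.79

$15,035.79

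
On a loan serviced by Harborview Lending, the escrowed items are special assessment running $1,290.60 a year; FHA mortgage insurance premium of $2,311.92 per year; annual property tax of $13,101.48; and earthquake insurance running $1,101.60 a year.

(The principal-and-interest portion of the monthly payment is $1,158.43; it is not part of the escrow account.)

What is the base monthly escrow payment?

Special assessment — $1,290.60/yr
FHA mortgage insurance premium — $2,311.92/yr
Property tax — $13,101.48/yr
Earthquake insurance — $1,101.60/yr
Combined annual = $1,290.60 + $2,311.92 + $13,101.48 + $1,101.60 = $17,805.60
Base monthly escrow = $17,805.60 ÷ 12 = $1,483.80

$1,483.80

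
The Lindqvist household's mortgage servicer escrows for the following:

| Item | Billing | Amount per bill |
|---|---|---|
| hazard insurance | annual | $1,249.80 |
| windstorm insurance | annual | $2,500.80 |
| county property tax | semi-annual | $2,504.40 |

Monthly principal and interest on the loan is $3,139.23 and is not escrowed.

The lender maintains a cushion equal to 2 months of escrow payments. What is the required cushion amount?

Hazard insurance — $1,249.80
Windstorm insurance — $2,500.80
County property tax — $2,504.40 × 2 = $5,008.80
Yearly total = $1,249.80 + $2,500.80 + $5,008.80 = $8,759.40
Per month = $8,759.40 / 12 = $729.95
Reserve = 2 × $729.95 = $1,459.90

$1,459.90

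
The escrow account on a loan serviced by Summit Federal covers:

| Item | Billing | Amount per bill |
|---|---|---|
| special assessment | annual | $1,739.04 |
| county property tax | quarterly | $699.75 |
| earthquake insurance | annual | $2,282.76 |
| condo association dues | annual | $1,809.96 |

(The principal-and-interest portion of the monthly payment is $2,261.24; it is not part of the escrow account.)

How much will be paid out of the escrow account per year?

Special assessment: $1,739.04 annually
County property tax: $699.75 × 4 = $2,799.00 annually
Earthquake insurance: $2,282.76 annually
Condo association dues: $1,809.96 annually
Yearly total = $1,739.04 + $2,799.00 + $2,282.76 + $1,809.96 = $8,630.76

$8,630.76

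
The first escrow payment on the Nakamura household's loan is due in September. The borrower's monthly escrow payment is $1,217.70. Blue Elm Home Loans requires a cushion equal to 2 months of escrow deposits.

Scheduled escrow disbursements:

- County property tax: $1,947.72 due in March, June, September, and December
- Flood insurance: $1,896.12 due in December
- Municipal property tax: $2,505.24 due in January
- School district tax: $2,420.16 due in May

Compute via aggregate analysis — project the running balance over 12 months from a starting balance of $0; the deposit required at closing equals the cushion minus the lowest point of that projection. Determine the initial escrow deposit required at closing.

Cushion = 2 × $1,217.70 = $2,435.40
Trial balance (start $0, +$1,217.70 each month, − disbursements):
  Sep: +$1,217.70 − $1,947.72 → -$730.02
  Oct: +$1,217.70 → $487.68
  Nov: +$1,217.70 → $1,705.38
  Dec: +$1,217.70 − $3,843.84 → -$920.76
  Jan: +$1,217.70 − $2,505.24 → -$2,208.30
  Feb: +$1,217.70 → -$990.60
  Mar: +$1,217.70 − $1,947.72 → -$1,720.62
  Apr: +$1,217.70 → -$502.92
  May: +$1,217.70 − $2,420.16 → -$1,705.38
  Jun: +$1,217.70 − $1,947.72 → -$2,435.40
  Jul: +$1,217.70 → -$1,217.70
  Aug: +$1,217.70 → $0.00
Lowest trial balance = -$2,435.40 (Jun)
Initial deposit = cushion − low point = $2,435.40 − (-$2,435.40) = $4,870.80

$4,870.80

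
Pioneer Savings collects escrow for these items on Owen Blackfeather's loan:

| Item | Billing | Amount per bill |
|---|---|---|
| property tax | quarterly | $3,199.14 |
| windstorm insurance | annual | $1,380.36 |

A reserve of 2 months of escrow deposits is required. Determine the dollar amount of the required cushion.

Property tax = $3,199.14 × 4 = $12,796.56/yr
Windstorm insurance = $1,380.36/yr
Combined annual = $14,176.92
Base monthly escrow = $14,176.92 / 12 = $1,181.41
Required cushion = 2 × $1,181.41 = $2,362.82

$2,362.82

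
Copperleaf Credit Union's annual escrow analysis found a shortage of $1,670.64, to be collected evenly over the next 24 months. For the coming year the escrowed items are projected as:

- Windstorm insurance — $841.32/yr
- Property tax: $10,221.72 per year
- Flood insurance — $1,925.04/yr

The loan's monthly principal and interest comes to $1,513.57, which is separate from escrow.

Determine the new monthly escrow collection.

Windstorm insurance: $841.32/yr
Property tax: $10,221.72/yr
Flood insurance: $1,925.04/yr
Yearly total = $841.32 + $10,221.72 + $1,925.04 = $12,988.08
Base monthly escrow = $12,988.08 ÷ 12 = $1,082.34
Shortage spread = $1,670.64 ÷ 24 = $69.61/mo
Adjusted monthly = $1,082.34 + $69.61 = $1,151.95

$1,151.95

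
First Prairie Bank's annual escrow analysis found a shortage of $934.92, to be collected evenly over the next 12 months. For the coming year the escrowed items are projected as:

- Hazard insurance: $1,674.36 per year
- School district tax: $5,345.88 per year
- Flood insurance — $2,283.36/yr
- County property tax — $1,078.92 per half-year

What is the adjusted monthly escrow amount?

$1,033.03

Hazard insurance: $1,674.36/yr
School district tax: $5,345.88/yr
Flood insurance: $2,283.36/yr
County property tax: $1,078.92 × 2 = $2,157.84/yr
Combined annual = $1,674.36 + $5,345.88 + $2,283.36 + $2,157.84 = $11,461.44
Per month = $11,461.44 ÷ 12 = $955.12
Monthly shortage recovery: $934.92 ÷ 12 = $77.91
Adjusted monthly = $955.12 + $77.91 = $1,033.03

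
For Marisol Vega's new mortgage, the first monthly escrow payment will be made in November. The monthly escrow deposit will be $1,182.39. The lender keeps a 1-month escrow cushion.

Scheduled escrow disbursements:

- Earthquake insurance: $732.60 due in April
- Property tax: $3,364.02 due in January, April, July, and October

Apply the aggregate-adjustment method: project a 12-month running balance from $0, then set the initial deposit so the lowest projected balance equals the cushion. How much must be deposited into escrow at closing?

Cushion = 1 × $1,182.39 = $1,182.39
Trial balance (start $0, +$1,182.39 each month, − disbursements):
  Nov: +$1,182.39 → $1,182.39
  Dec: +$1,182.39 → $2,364.78
  Jan: +$1,182.39 − $3,364.02 → $183.15
  Feb: +$1,182.39 → $1,365.54
  Mar: +$1,182.39 → $2,547.93
  Apr: +$1,182.39 − $4,096.62 → -$366.30
  May: +$1,182.39 → $816.09
  Jun: +$1,182.39 → $1,998.48
  Jul: +$1,182.39 − $3,364.02 → -$183.15
  Aug: +$1,182.39 → $999.24
  Sep: +$1,182.39 → $2,181.63
  Oct: +$1,182.39 − $3,364.02 → $0.00
Lowest trial balance = -$366.30 (Apr)
Initial deposit = cushion − low point = $1,182.39 − (-$366.30) = $1,548.69

$1,548.69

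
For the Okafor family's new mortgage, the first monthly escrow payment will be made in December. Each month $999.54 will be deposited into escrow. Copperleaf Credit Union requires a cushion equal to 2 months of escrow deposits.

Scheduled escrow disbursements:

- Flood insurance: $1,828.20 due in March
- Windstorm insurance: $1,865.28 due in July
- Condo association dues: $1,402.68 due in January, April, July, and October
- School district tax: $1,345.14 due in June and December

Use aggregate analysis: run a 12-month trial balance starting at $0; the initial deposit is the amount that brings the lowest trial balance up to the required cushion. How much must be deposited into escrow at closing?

Cushion = 2 × $999.54 = $1,999.08
Trial balance (start $0, +$999.54 each month, − disbursements):
  Dec: +$999.54 − $1,345.14 → -$345.60
  Jan: +$999.54 − $1,402.68 → -$748.74
  Feb: +$999.54 → $250.80
  Mar: +$999.54 − $1,828.20 → -$577.86
  Apr: +$999.54 − $1,402.68 → -$981.00
  May: +$999.54 → $18.54
  Jun: +$999.54 − $1,345.14 → -$327.06
  Jul: +$999.54 − $3,267.96 → -$2,595.48
  Aug: +$999.54 → -$1,595.94
  Sep: +$999.54 → -$596.40
  Oct: +$999.54 − $1,402.68 → -$999.54
  Nov: +$999.54 → $0.00
Lowest trial balance = -$2,595.48 (Jul)
Initial deposit = cushion − low point = $1,999.08 − (-$2,595.48) = $4,594.56

$4,594.56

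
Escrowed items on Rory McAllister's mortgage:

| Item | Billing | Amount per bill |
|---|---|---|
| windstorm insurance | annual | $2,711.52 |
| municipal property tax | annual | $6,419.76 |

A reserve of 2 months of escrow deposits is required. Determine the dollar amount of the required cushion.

$1,521.88

Windstorm insurance = $2,711.52 per year
Municipal property tax = $6,419.76 per year
Total per year = $2,711.52 + $6,419.76 = $9,131.28
Monthly escrow = $9,131.28 / 12 = $760.94
Cushion = 2 × $760.94 = $1,521.88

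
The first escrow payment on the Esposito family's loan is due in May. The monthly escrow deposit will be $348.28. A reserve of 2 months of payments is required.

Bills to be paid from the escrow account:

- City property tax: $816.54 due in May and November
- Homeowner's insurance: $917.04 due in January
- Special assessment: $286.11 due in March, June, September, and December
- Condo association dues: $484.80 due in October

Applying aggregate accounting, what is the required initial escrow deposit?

$1,455.29

Cushion = 2 × $348.28 = $696.56
Trial balance (start $0, +$348.28 each month, − disbursements):
  May: +$348.28 − $816.54 → -$468.26
  Jun: +$348.28 − $286.11 → -$406.09
  Jul: +$348.28 → -$57.81
  Aug: +$348.28 → $290.47
  Sep: +$348.28 − $286.11 → $352.64
  Oct: +$348.28 − $484.80 → $216.12
  Nov: +$348.28 − $816.54 → -$252.14
  Dec: +$348.28 − $286.11 → -$189.97
  Jan: +$348.28 − $917.04 → -$758.73
  Feb: +$348.28 → -$410.45
  Mar: +$348.28 − $286.11 → -$348.28
  Apr: +$348.28 → $0.00
Lowest trial balance = -$758.73 (Jan)
Initial deposit = cushion − low point = $696.56 − (-$758.73) = $1,455.29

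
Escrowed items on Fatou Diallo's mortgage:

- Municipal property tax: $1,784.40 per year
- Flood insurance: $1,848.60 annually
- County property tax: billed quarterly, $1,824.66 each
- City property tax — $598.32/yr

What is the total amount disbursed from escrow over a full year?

$11,529.96

Municipal property tax = $1,784.40
Flood insurance = $1,848.60
County property tax = $1,824.66 × 4 = $7,298.64
City property tax = $598.32
Yearly total = $11,529.96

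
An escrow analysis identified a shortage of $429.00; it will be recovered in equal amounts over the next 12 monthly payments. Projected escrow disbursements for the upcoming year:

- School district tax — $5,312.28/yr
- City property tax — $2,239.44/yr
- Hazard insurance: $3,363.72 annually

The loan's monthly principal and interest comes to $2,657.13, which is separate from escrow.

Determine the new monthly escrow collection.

School district tax: $5,312.28/yr
City property tax: $2,239.44/yr
Hazard insurance: $3,363.72/yr
Total annual escrow = $5,312.28 + $2,239.44 + $3,363.72 = $10,915.44
Base monthly escrow = $10,915.44 ÷ 12 = $909.62
Shortage per month = $429.00 ÷ 12 = $35.75
Adjusted monthly = $909.62 + $35.75 = $945.37

$945.37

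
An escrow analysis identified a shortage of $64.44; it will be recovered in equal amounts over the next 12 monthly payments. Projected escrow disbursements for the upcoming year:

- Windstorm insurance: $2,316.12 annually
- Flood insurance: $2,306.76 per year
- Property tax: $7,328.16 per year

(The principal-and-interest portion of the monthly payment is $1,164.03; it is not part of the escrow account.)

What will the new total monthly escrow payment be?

Windstorm insurance — $2,316.12 annually
Flood insurance — $2,306.76 annually
Property tax — $7,328.16 annually
Yearly total = $2,316.12 + $2,306.76 + $7,328.16 = $11,951.04
Monthly = $11,951.04 ÷ 12 = $995.92
Shortage spread = $64.44 ÷ 12 = $5.37/mo
Adjusted monthly = $995.92 + $5.37 = $1,001.29

$1,001.29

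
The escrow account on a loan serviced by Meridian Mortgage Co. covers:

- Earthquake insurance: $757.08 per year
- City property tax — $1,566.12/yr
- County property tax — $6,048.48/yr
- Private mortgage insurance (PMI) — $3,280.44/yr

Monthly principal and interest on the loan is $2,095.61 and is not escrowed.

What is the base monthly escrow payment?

Earthquake insurance = $757.08/yr
City property tax = $1,566.12/yr
County property tax = $6,048.48/yr
Private mortgage insurance (PMI) = $3,280.44/yr
Yearly total = $757.08 + $1,566.12 + $6,048.48 + $3,280.44 = $11,652.12
Per month = $11,652.12 ÷ 12 = $971.01

$971.01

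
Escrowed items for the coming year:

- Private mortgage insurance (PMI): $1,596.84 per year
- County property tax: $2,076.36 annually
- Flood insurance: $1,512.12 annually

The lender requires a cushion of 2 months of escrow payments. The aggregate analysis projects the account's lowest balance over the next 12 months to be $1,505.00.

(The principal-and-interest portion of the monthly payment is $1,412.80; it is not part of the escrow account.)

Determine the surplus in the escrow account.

$640.78

Private mortgage insurance (PMI): $1,596.84/yr
County property tax: $2,076.36/yr
Flood insurance: $1,512.12/yr
Annual escrow total = $1,596.84 + $2,076.36 + $1,512.12 = $5,185.32
Per month = $5,185.32 ÷ 12 = $432.11
Required reserve = 2 × $432.11 = $864.22
Surplus = $1,505.00 − $864.22 = $640.78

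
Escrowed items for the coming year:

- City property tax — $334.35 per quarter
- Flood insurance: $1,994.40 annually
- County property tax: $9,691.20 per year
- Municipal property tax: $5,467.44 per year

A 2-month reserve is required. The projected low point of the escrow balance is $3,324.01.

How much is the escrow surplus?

$242.27

City property tax — $334.35 × 4 = $1,337.40 per year
Flood insurance — $1,994.40 per year
County property tax — $9,691.20 per year
Municipal property tax — $5,467.44 per year
Annual escrow total = $1,337.40 + $1,994.40 + $9,691.20 + $5,467.44 = $18,490.44
Per month = $18,490.44 ÷ 12 = $1,540.87
Cushion = 2 × $1,540.87 = $3,081.74
Surplus = $3,324.01 − $3,081.74 = $242.27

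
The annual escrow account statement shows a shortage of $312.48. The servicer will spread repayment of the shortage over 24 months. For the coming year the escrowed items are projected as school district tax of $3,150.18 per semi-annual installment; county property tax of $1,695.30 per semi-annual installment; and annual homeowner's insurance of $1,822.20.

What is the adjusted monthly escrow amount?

School district tax — $3,150.18 × 2 = $6,300.36 annually
County property tax — $1,695.30 × 2 = $3,390.60 annually
Homeowner's insurance — $1,822.20 annually
Annual escrow total = $6,300.36 + $3,390.60 + $1,822.20 = $11,513.16
Base monthly escrow = $11,513.16 ÷ 12 = $959.43
Monthly shortage recovery: $312.48 ÷ 24 = $13.02
Adjusted monthly = $959.43 + $13.02 = $972.45

$972.45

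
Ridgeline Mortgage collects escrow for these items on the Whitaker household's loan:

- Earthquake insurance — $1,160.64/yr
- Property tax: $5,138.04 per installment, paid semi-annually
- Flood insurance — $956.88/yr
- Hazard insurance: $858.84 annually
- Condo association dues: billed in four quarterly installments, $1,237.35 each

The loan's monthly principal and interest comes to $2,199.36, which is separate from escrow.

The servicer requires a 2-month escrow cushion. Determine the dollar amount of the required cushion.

$3,033.64

Earthquake insurance = $1,160.64 per year
Property tax = $5,138.04 × 2 = $10,276.08 per year
Flood insurance = $956.88 per year
Hazard insurance = $858.84 per year
Condo association dues = $1,237.35 × 4 = $4,949.40 per year
Yearly total = $18,201.84
Monthly = $18,201.84 ÷ 12 = $1,516.82
Reserve = 2 × $1,516.82 = $3,033.64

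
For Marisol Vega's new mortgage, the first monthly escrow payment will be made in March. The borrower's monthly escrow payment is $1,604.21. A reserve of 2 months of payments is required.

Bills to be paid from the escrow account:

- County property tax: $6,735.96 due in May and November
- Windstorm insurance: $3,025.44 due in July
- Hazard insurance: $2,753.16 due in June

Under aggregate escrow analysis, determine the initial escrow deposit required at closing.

$8,021.05

Cushion = 2 × $1,604.21 = $3,208.42
Trial balance (start $0, +$1,604.21 each month, − disbursements):
  Mar: +$1,604.21 → $1,604.21
  Apr: +$1,604.21 → $3,208.42
  May: +$1,604.21 − $6,735.96 → -$1,923.33
  Jun: +$1,604.21 − $2,753.16 → -$3,072.28
  Jul: +$1,604.21 − $3,025.44 → -$4,493.51
  Aug: +$1,604.21 → -$2,889.30
  Sep: +$1,604.21 → -$1,285.09
  Oct: +$1,604.21 → $319.12
  Nov: +$1,604.21 − $6,735.96 → -$4,812.63
  Dec: +$1,604.21 → -$3,208.42
  Jan: +$1,604.21 → -$1,604.21
  Feb: +$1,604.21 → $0.00
Lowest trial balance = -$4,812.63 (Nov)
Initial deposit = cushion − low point = $3,208.42 − (-$4,812.63) = $8,021.05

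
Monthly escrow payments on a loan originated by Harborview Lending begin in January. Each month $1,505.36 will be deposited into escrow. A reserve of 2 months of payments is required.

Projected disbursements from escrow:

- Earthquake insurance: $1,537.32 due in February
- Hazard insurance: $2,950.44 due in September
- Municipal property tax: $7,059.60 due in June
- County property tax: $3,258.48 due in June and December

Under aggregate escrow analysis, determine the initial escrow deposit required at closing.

$5,833.96

Cushion = 2 × $1,505.36 = $3,010.72
Trial balance (start $0, +$1,505.36 each month, − disbursements):
  Jan: +$1,505.36 → $1,505.36
  Feb: +$1,505.36 − $1,537.32 → $1,473.40
  Mar: +$1,505.36 → $2,978.76
  Apr: +$1,505.36 → $4,484.12
  May: +$1,505.36 → $5,989.48
  Jun: +$1,505.36 − $10,318.08 → -$2,823.24
  Jul: +$1,505.36 → -$1,317.88
  Aug: +$1,505.36 → $187.48
  Sep: +$1,505.36 − $2,950.44 → -$1,257.60
  Oct: +$1,505.36 → $247.76
  Nov: +$1,505.36 → $1,753.12
  Dec: +$1,505.36 − $3,258.48 → $0.00
Lowest trial balance = -$2,823.24 (Jun)
Initial deposit = cushion − low point = $3,010.72 − (-$2,823.24) = $5,833.96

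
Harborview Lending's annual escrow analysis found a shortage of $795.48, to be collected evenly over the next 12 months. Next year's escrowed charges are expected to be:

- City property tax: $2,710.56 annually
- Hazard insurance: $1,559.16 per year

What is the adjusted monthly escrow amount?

$422.10

City property tax = $2,710.56 annually
Hazard insurance = $1,559.16 annually
Total annual escrow = $4,269.72
Base monthly escrow = $4,269.72 / 12 = $355.81
Shortage spread = $795.48 / 12 = $66.29/mo
Adjusted monthly = $355.81 + $66.29 = $422.10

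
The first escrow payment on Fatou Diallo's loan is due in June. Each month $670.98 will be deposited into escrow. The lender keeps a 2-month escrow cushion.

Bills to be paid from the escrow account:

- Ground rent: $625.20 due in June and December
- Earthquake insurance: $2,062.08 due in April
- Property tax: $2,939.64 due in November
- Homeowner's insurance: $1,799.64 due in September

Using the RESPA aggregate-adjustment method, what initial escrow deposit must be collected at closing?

Cushion = 2 × $670.98 = $1,341.96
Trial balance (start $0, +$670.98 each month, − disbursements):
  Jun: +$670.98 − $625.20 → $45.78
  Jul: +$670.98 → $716.76
  Aug: +$670.98 → $1,387.74
  Sep: +$670.98 − $1,799.64 → $259.08
  Oct: +$670.98 → $930.06
  Nov: +$670.98 − $2,939.64 → -$1,338.60
  Dec: +$670.98 − $625.20 → -$1,292.82
  Jan: +$670.98 → -$621.84
  Feb: +$670.98 → $49.14
  Mar: +$670.98 → $720.12
  Apr: +$670.98 − $2,062.08 → -$670.98
  May: +$670.98 → $0.00
Lowest trial balance = -$1,338.60 (Nov)
Initial deposit = cushion − low point = $1,341.96 − (-$1,338.60) = $2,680.56

$2,680.56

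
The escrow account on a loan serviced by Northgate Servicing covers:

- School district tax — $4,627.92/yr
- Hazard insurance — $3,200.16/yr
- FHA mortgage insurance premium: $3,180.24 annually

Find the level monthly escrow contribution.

$917.36

School district tax: $4,627.92/yr
Hazard insurance: $3,200.16/yr
FHA mortgage insurance premium: $3,180.24/yr
Combined annual = $4,627.92 + $3,200.16 + $3,180.24 = $11,008.32
Per month = $11,008.32 / 12 = $917.36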